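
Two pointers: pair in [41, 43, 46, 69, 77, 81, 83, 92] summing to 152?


lo=0(41)+hi=7(92)=133
lo=1(43)+hi=7(92)=135
lo=2(46)+hi=7(92)=138
lo=3(69)+hi=7(92)=161
lo=3(69)+hi=6(83)=152

Yes: 69+83=152


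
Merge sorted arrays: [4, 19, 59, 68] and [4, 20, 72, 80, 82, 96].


Take 4 from A
Take 4 from B
Take 19 from A
Take 20 from B
Take 59 from A
Take 68 from A

Merged: [4, 4, 19, 20, 59, 68, 72, 80, 82, 96]


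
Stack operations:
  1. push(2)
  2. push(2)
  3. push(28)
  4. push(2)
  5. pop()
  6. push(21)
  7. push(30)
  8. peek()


push(2) -> [2]
push(2) -> [2, 2]
push(28) -> [2, 2, 28]
push(2) -> [2, 2, 28, 2]
pop()->2, [2, 2, 28]
push(21) -> [2, 2, 28, 21]
push(30) -> [2, 2, 28, 21, 30]
peek()->30

Final stack: [2, 2, 28, 21, 30]


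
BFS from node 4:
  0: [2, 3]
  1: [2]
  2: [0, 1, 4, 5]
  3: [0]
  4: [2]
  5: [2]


Visit 4, enqueue [2]
Visit 2, enqueue [0, 1, 5]
Visit 0, enqueue [3]
Visit 1, enqueue []
Visit 5, enqueue []
Visit 3, enqueue []

BFS order: [4, 2, 0, 1, 5, 3]


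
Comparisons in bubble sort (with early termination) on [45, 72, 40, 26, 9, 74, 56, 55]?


Algorithm: bubble sort (with early termination)
Input: [45, 72, 40, 26, 9, 74, 56, 55]
Sorted: [9, 26, 40, 45, 55, 56, 72, 74]

25


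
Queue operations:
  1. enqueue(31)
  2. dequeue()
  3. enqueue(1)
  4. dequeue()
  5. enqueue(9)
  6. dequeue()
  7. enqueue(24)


enqueue(31) -> [31]
dequeue()->31, []
enqueue(1) -> [1]
dequeue()->1, []
enqueue(9) -> [9]
dequeue()->9, []
enqueue(24) -> [24]

Final queue: [24]


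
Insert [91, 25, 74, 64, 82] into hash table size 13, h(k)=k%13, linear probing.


Insert 91: h=0 -> slot 0
Insert 25: h=12 -> slot 12
Insert 74: h=9 -> slot 9
Insert 64: h=12, 2 probes -> slot 1
Insert 82: h=4 -> slot 4

Table: [91, 64, None, None, 82, None, None, None, None, 74, None, None, 25]


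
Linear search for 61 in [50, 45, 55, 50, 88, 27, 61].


i=0: 50!=61
i=1: 45!=61
i=2: 55!=61
i=3: 50!=61
i=4: 88!=61
i=5: 27!=61
i=6: 61==61 found!

Found at 6, 7 comps


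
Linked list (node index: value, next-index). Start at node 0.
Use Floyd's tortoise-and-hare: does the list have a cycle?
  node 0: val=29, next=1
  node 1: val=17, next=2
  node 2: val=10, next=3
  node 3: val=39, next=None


Floyd's tortoise (slow, +1) and hare (fast, +2):
  init: slow=0, fast=0
  step 1: slow=1, fast=2
  step 2: fast 2->3->None, no cycle

Cycle: no


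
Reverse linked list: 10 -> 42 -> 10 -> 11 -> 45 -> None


Step 1: curr=10, set curr.next=prev(None) | reversed so far: 10
Step 2: curr=42, set curr.next=prev(10) | reversed so far: 42 -> 10
Step 3: curr=10, set curr.next=prev(42) | reversed so far: 10 -> 42 -> 10
Step 4: curr=11, set curr.next=prev(10) | reversed so far: 11 -> 10 -> 42 -> 10
Step 5: curr=45, set curr.next=prev(11) | reversed so far: 45 -> 11 -> 10 -> 42 -> 10

45 -> 11 -> 10 -> 42 -> 10 -> None


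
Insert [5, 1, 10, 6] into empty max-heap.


Insert 5: [5]
Insert 1: [5, 1]
Insert 10: [10, 1, 5]
Insert 6: [10, 6, 5, 1]

Final heap: [10, 6, 5, 1]


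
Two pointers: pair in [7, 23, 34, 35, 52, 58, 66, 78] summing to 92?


lo=0(7)+hi=7(78)=85
lo=1(23)+hi=7(78)=101
lo=1(23)+hi=6(66)=89
lo=2(34)+hi=6(66)=100
lo=2(34)+hi=5(58)=92

Yes: 34+58=92


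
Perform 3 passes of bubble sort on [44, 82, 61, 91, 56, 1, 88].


Initial: [44, 82, 61, 91, 56, 1, 88]
Pass 1: [44, 61, 82, 56, 1, 88, 91] (4 swaps)
Pass 2: [44, 61, 56, 1, 82, 88, 91] (2 swaps)
Pass 3: [44, 56, 1, 61, 82, 88, 91] (2 swaps)

After 3 passes: [44, 56, 1, 61, 82, 88, 91]


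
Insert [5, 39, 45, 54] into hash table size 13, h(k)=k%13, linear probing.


Insert 5: h=5 -> slot 5
Insert 39: h=0 -> slot 0
Insert 45: h=6 -> slot 6
Insert 54: h=2 -> slot 2

Table: [39, None, 54, None, None, 5, 45, None, None, None, None, None, None]


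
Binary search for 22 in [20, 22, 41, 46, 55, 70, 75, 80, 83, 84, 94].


Step 1: lo=0, hi=10, mid=5, val=70
Step 2: lo=0, hi=4, mid=2, val=41
Step 3: lo=0, hi=1, mid=0, val=20
Step 4: lo=1, hi=1, mid=1, val=22

Found at index 1


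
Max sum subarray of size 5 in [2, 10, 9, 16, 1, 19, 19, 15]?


[0:5]: 38
[1:6]: 55
[2:7]: 64
[3:8]: 70

Max: 70 at [3:8]


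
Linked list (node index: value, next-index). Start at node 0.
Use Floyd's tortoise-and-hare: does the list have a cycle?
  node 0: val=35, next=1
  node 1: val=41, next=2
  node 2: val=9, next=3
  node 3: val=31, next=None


Floyd's tortoise (slow, +1) and hare (fast, +2):
  init: slow=0, fast=0
  step 1: slow=1, fast=2
  step 2: fast 2->3->None, no cycle

Cycle: no


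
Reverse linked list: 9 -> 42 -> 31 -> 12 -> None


Step 1: curr=9, set curr.next=prev(None) | reversed so far: 9
Step 2: curr=42, set curr.next=prev(9) | reversed so far: 42 -> 9
Step 3: curr=31, set curr.next=prev(42) | reversed so far: 31 -> 42 -> 9
Step 4: curr=12, set curr.next=prev(31) | reversed so far: 12 -> 31 -> 42 -> 9

12 -> 31 -> 42 -> 9 -> None


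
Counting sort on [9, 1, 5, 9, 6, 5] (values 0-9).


Input: [9, 1, 5, 9, 6, 5]
Counts: [0, 1, 0, 0, 0, 2, 1, 0, 0, 2]

Sorted: [1, 5, 5, 6, 9, 9]


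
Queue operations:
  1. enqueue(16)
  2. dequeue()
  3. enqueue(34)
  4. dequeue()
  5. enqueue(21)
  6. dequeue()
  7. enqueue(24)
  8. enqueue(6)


enqueue(16) -> [16]
dequeue()->16, []
enqueue(34) -> [34]
dequeue()->34, []
enqueue(21) -> [21]
dequeue()->21, []
enqueue(24) -> [24]
enqueue(6) -> [24, 6]

Final queue: [24, 6]


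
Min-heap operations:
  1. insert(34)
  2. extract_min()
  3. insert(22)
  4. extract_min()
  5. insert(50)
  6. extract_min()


insert(34) -> [34]
extract_min()->34, []
insert(22) -> [22]
extract_min()->22, []
insert(50) -> [50]
extract_min()->50, []

Final heap: []


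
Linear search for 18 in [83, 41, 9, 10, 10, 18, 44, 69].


i=0: 83!=18
i=1: 41!=18
i=2: 9!=18
i=3: 10!=18
i=4: 10!=18
i=5: 18==18 found!

Found at 5, 6 comps


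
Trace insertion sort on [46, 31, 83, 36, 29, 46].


Initial: [46, 31, 83, 36, 29, 46]
Insert 31: [31, 46, 83, 36, 29, 46]
Insert 83: [31, 46, 83, 36, 29, 46]
Insert 36: [31, 36, 46, 83, 29, 46]
Insert 29: [29, 31, 36, 46, 83, 46]
Insert 46: [29, 31, 36, 46, 46, 83]

Sorted: [29, 31, 36, 46, 46, 83]


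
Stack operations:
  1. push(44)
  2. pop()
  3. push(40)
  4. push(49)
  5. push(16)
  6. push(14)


push(44) -> [44]
pop()->44, []
push(40) -> [40]
push(49) -> [40, 49]
push(16) -> [40, 49, 16]
push(14) -> [40, 49, 16, 14]

Final stack: [40, 49, 16, 14]


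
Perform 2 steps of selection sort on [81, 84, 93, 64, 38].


Initial: [81, 84, 93, 64, 38]
Step 1: min=38 at 4
  Swap: [38, 84, 93, 64, 81]
Step 2: min=64 at 3
  Swap: [38, 64, 93, 84, 81]

After 2 steps: [38, 64, 93, 84, 81]


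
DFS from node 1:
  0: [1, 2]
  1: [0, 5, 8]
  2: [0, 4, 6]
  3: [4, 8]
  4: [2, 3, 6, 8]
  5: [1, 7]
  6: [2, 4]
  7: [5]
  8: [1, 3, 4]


Visit 1, push [8, 5, 0]
Visit 0, push [2]
Visit 2, push [6, 4]
Visit 4, push [8, 6, 3]
Visit 3, push [8]
Visit 8, push []
Visit 6, push []
Visit 5, push [7]
Visit 7, push []

DFS order: [1, 0, 2, 4, 3, 8, 6, 5, 7]


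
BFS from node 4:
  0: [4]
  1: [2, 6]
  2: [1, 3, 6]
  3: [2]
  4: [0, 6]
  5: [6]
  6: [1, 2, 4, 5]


Visit 4, enqueue [0, 6]
Visit 0, enqueue []
Visit 6, enqueue [1, 2, 5]
Visit 1, enqueue []
Visit 2, enqueue [3]
Visit 5, enqueue []
Visit 3, enqueue []

BFS order: [4, 0, 6, 1, 2, 5, 3]


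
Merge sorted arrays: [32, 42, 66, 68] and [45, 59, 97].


Take 32 from A
Take 42 from A
Take 45 from B
Take 59 from B
Take 66 from A
Take 68 from A

Merged: [32, 42, 45, 59, 66, 68, 97]


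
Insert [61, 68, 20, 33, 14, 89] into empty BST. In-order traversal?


Insert 61: root
Insert 68: R from 61
Insert 20: L from 61
Insert 33: L from 61 -> R from 20
Insert 14: L from 61 -> L from 20
Insert 89: R from 61 -> R from 68

In-order: [14, 20, 33, 61, 68, 89]


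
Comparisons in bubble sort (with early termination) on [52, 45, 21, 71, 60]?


Algorithm: bubble sort (with early termination)
Input: [52, 45, 21, 71, 60]
Sorted: [21, 45, 52, 60, 71]

9


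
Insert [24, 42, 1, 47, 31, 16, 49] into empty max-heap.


Insert 24: [24]
Insert 42: [42, 24]
Insert 1: [42, 24, 1]
Insert 47: [47, 42, 1, 24]
Insert 31: [47, 42, 1, 24, 31]
Insert 16: [47, 42, 16, 24, 31, 1]
Insert 49: [49, 42, 47, 24, 31, 1, 16]

Final heap: [49, 42, 47, 24, 31, 1, 16]


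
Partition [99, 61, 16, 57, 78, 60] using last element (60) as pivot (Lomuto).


Pivot: 60
  16 <= 60: swap -> [16, 61, 99, 57, 78, 60]
  57 <= 60: swap -> [16, 57, 99, 61, 78, 60]
Place pivot at 2: [16, 57, 60, 61, 78, 99]

Partitioned: [16, 57, 60, 61, 78, 99]


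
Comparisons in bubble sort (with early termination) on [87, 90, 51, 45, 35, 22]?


Algorithm: bubble sort (with early termination)
Input: [87, 90, 51, 45, 35, 22]
Sorted: [22, 35, 45, 51, 87, 90]

15


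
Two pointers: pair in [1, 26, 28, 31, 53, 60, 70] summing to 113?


lo=0(1)+hi=6(70)=71
lo=1(26)+hi=6(70)=96
lo=2(28)+hi=6(70)=98
lo=3(31)+hi=6(70)=101
lo=4(53)+hi=6(70)=123
lo=4(53)+hi=5(60)=113

Yes: 53+60=113


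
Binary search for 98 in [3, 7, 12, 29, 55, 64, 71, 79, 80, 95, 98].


Step 1: lo=0, hi=10, mid=5, val=64
Step 2: lo=6, hi=10, mid=8, val=80
Step 3: lo=9, hi=10, mid=9, val=95
Step 4: lo=10, hi=10, mid=10, val=98

Found at index 10


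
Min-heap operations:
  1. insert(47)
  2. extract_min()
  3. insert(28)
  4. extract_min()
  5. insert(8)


insert(47) -> [47]
extract_min()->47, []
insert(28) -> [28]
extract_min()->28, []
insert(8) -> [8]

Final heap: [8]


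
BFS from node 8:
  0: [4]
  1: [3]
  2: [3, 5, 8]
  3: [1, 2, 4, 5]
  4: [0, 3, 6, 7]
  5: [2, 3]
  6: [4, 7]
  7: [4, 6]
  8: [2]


Visit 8, enqueue [2]
Visit 2, enqueue [3, 5]
Visit 3, enqueue [1, 4]
Visit 5, enqueue []
Visit 1, enqueue []
Visit 4, enqueue [0, 6, 7]
Visit 0, enqueue []
Visit 6, enqueue []
Visit 7, enqueue []

BFS order: [8, 2, 3, 5, 1, 4, 0, 6, 7]


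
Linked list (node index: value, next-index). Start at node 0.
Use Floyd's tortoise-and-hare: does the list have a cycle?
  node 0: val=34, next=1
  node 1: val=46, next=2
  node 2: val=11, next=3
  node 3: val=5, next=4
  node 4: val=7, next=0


Floyd's tortoise (slow, +1) and hare (fast, +2):
  init: slow=0, fast=0
  step 1: slow=1, fast=2
  step 2: slow=2, fast=4
  step 3: slow=3, fast=1
  step 4: slow=4, fast=3
  step 5: slow=0, fast=0
  slow == fast at node 0: cycle detected

Cycle: yes


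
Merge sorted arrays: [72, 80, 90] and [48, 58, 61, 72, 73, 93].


Take 48 from B
Take 58 from B
Take 61 from B
Take 72 from A
Take 72 from B
Take 73 from B
Take 80 from A
Take 90 from A

Merged: [48, 58, 61, 72, 72, 73, 80, 90, 93]


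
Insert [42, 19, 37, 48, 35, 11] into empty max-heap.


Insert 42: [42]
Insert 19: [42, 19]
Insert 37: [42, 19, 37]
Insert 48: [48, 42, 37, 19]
Insert 35: [48, 42, 37, 19, 35]
Insert 11: [48, 42, 37, 19, 35, 11]

Final heap: [48, 42, 37, 19, 35, 11]


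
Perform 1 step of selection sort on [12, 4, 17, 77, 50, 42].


Initial: [12, 4, 17, 77, 50, 42]
Step 1: min=4 at 1
  Swap: [4, 12, 17, 77, 50, 42]

After 1 step: [4, 12, 17, 77, 50, 42]


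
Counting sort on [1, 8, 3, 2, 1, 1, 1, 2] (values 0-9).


Input: [1, 8, 3, 2, 1, 1, 1, 2]
Counts: [0, 4, 2, 1, 0, 0, 0, 0, 1, 0]

Sorted: [1, 1, 1, 1, 2, 2, 3, 8]


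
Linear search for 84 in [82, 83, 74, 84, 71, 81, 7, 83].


i=0: 82!=84
i=1: 83!=84
i=2: 74!=84
i=3: 84==84 found!

Found at 3, 4 comps


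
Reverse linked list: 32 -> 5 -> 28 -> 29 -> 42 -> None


Step 1: curr=32, set curr.next=prev(None) | reversed so far: 32
Step 2: curr=5, set curr.next=prev(32) | reversed so far: 5 -> 32
Step 3: curr=28, set curr.next=prev(5) | reversed so far: 28 -> 5 -> 32
Step 4: curr=29, set curr.next=prev(28) | reversed so far: 29 -> 28 -> 5 -> 32
Step 5: curr=42, set curr.next=prev(29) | reversed so far: 42 -> 29 -> 28 -> 5 -> 32

42 -> 29 -> 28 -> 5 -> 32 -> None


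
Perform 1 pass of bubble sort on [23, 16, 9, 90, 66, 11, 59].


Initial: [23, 16, 9, 90, 66, 11, 59]
Pass 1: [16, 9, 23, 66, 11, 59, 90] (5 swaps)

After 1 pass: [16, 9, 23, 66, 11, 59, 90]


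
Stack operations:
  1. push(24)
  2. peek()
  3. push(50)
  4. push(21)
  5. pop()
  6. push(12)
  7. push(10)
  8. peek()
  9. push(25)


push(24) -> [24]
peek()->24
push(50) -> [24, 50]
push(21) -> [24, 50, 21]
pop()->21, [24, 50]
push(12) -> [24, 50, 12]
push(10) -> [24, 50, 12, 10]
peek()->10
push(25) -> [24, 50, 12, 10, 25]

Final stack: [24, 50, 12, 10, 25]


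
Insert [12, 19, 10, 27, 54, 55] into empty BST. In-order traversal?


Insert 12: root
Insert 19: R from 12
Insert 10: L from 12
Insert 27: R from 12 -> R from 19
Insert 54: R from 12 -> R from 19 -> R from 27
Insert 55: R from 12 -> R from 19 -> R from 27 -> R from 54

In-order: [10, 12, 19, 27, 54, 55]


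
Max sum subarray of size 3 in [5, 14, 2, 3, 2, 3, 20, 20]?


[0:3]: 21
[1:4]: 19
[2:5]: 7
[3:6]: 8
[4:7]: 25
[5:8]: 43

Max: 43 at [5:8]


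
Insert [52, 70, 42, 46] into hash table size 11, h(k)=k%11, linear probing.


Insert 52: h=8 -> slot 8
Insert 70: h=4 -> slot 4
Insert 42: h=9 -> slot 9
Insert 46: h=2 -> slot 2

Table: [None, None, 46, None, 70, None, None, None, 52, 42, None]


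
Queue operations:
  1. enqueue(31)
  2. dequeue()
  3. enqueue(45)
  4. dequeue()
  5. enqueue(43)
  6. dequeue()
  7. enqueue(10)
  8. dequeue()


enqueue(31) -> [31]
dequeue()->31, []
enqueue(45) -> [45]
dequeue()->45, []
enqueue(43) -> [43]
dequeue()->43, []
enqueue(10) -> [10]
dequeue()->10, []

Final queue: []


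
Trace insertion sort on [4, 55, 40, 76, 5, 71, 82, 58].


Initial: [4, 55, 40, 76, 5, 71, 82, 58]
Insert 55: [4, 55, 40, 76, 5, 71, 82, 58]
Insert 40: [4, 40, 55, 76, 5, 71, 82, 58]
Insert 76: [4, 40, 55, 76, 5, 71, 82, 58]
Insert 5: [4, 5, 40, 55, 76, 71, 82, 58]
Insert 71: [4, 5, 40, 55, 71, 76, 82, 58]
Insert 82: [4, 5, 40, 55, 71, 76, 82, 58]
Insert 58: [4, 5, 40, 55, 58, 71, 76, 82]

Sorted: [4, 5, 40, 55, 58, 71, 76, 82]


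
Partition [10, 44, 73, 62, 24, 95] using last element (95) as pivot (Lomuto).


Pivot: 95
  10 <= 95: advance i (no swap)
  44 <= 95: advance i (no swap)
  73 <= 95: advance i (no swap)
  62 <= 95: advance i (no swap)
  24 <= 95: advance i (no swap)
Place pivot at 5: [10, 44, 73, 62, 24, 95]

Partitioned: [10, 44, 73, 62, 24, 95]


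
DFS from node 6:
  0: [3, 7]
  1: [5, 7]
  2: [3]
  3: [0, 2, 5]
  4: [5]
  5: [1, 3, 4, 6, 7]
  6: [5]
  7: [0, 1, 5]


Visit 6, push [5]
Visit 5, push [7, 4, 3, 1]
Visit 1, push [7]
Visit 7, push [0]
Visit 0, push [3]
Visit 3, push [2]
Visit 2, push []
Visit 4, push []

DFS order: [6, 5, 1, 7, 0, 3, 2, 4]


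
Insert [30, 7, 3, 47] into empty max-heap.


Insert 30: [30]
Insert 7: [30, 7]
Insert 3: [30, 7, 3]
Insert 47: [47, 30, 3, 7]

Final heap: [47, 30, 3, 7]


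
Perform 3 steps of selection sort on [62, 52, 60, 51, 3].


Initial: [62, 52, 60, 51, 3]
Step 1: min=3 at 4
  Swap: [3, 52, 60, 51, 62]
Step 2: min=51 at 3
  Swap: [3, 51, 60, 52, 62]
Step 3: min=52 at 3
  Swap: [3, 51, 52, 60, 62]

After 3 steps: [3, 51, 52, 60, 62]


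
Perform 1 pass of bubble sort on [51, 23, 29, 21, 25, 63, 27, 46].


Initial: [51, 23, 29, 21, 25, 63, 27, 46]
Pass 1: [23, 29, 21, 25, 51, 27, 46, 63] (6 swaps)

After 1 pass: [23, 29, 21, 25, 51, 27, 46, 63]


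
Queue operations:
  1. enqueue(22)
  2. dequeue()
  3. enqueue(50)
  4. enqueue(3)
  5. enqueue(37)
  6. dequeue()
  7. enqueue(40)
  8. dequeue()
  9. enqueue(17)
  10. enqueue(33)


enqueue(22) -> [22]
dequeue()->22, []
enqueue(50) -> [50]
enqueue(3) -> [50, 3]
enqueue(37) -> [50, 3, 37]
dequeue()->50, [3, 37]
enqueue(40) -> [3, 37, 40]
dequeue()->3, [37, 40]
enqueue(17) -> [37, 40, 17]
enqueue(33) -> [37, 40, 17, 33]

Final queue: [37, 40, 17, 33]


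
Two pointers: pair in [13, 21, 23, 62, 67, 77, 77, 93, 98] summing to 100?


lo=0(13)+hi=8(98)=111
lo=0(13)+hi=7(93)=106
lo=0(13)+hi=6(77)=90
lo=1(21)+hi=6(77)=98
lo=2(23)+hi=6(77)=100

Yes: 23+77=100


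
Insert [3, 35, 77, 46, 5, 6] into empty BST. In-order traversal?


Insert 3: root
Insert 35: R from 3
Insert 77: R from 3 -> R from 35
Insert 46: R from 3 -> R from 35 -> L from 77
Insert 5: R from 3 -> L from 35
Insert 6: R from 3 -> L from 35 -> R from 5

In-order: [3, 5, 6, 35, 46, 77]


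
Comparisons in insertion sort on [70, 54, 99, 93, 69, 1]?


Algorithm: insertion sort
Input: [70, 54, 99, 93, 69, 1]
Sorted: [1, 54, 69, 70, 93, 99]

13


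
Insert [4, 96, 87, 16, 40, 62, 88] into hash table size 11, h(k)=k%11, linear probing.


Insert 4: h=4 -> slot 4
Insert 96: h=8 -> slot 8
Insert 87: h=10 -> slot 10
Insert 16: h=5 -> slot 5
Insert 40: h=7 -> slot 7
Insert 62: h=7, 2 probes -> slot 9
Insert 88: h=0 -> slot 0

Table: [88, None, None, None, 4, 16, None, 40, 96, 62, 87]


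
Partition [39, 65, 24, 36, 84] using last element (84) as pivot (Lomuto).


Pivot: 84
  39 <= 84: advance i (no swap)
  65 <= 84: advance i (no swap)
  24 <= 84: advance i (no swap)
  36 <= 84: advance i (no swap)
Place pivot at 4: [39, 65, 24, 36, 84]

Partitioned: [39, 65, 24, 36, 84]


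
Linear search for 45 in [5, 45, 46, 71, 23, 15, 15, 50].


i=0: 5!=45
i=1: 45==45 found!

Found at 1, 2 comps


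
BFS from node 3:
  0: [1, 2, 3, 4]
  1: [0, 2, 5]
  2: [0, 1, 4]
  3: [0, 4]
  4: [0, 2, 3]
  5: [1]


Visit 3, enqueue [0, 4]
Visit 0, enqueue [1, 2]
Visit 4, enqueue []
Visit 1, enqueue [5]
Visit 2, enqueue []
Visit 5, enqueue []

BFS order: [3, 0, 4, 1, 2, 5]


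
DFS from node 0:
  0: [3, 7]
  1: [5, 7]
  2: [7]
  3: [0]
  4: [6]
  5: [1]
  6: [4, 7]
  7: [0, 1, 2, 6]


Visit 0, push [7, 3]
Visit 3, push []
Visit 7, push [6, 2, 1]
Visit 1, push [5]
Visit 5, push []
Visit 2, push []
Visit 6, push [4]
Visit 4, push []

DFS order: [0, 3, 7, 1, 5, 2, 6, 4]


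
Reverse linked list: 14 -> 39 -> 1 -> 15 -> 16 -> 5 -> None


Step 1: curr=14, set curr.next=prev(None) | reversed so far: 14
Step 2: curr=39, set curr.next=prev(14) | reversed so far: 39 -> 14
Step 3: curr=1, set curr.next=prev(39) | reversed so far: 1 -> 39 -> 14
Step 4: curr=15, set curr.next=prev(1) | reversed so far: 15 -> 1 -> 39 -> 14
Step 5: curr=16, set curr.next=prev(15) | reversed so far: 16 -> 15 -> 1 -> 39 -> 14
Step 6: curr=5, set curr.next=prev(16) | reversed so far: 5 -> 16 -> 15 -> 1 -> 39 -> 14

5 -> 16 -> 15 -> 1 -> 39 -> 14 -> None


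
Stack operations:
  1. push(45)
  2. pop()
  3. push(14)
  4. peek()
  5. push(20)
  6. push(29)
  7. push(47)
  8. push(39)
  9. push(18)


push(45) -> [45]
pop()->45, []
push(14) -> [14]
peek()->14
push(20) -> [14, 20]
push(29) -> [14, 20, 29]
push(47) -> [14, 20, 29, 47]
push(39) -> [14, 20, 29, 47, 39]
push(18) -> [14, 20, 29, 47, 39, 18]

Final stack: [14, 20, 29, 47, 39, 18]


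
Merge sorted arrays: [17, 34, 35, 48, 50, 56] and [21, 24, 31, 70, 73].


Take 17 from A
Take 21 from B
Take 24 from B
Take 31 from B
Take 34 from A
Take 35 from A
Take 48 from A
Take 50 from A
Take 56 from A

Merged: [17, 21, 24, 31, 34, 35, 48, 50, 56, 70, 73]


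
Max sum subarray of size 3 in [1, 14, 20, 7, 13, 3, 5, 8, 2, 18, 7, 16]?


[0:3]: 35
[1:4]: 41
[2:5]: 40
[3:6]: 23
[4:7]: 21
[5:8]: 16
[6:9]: 15
[7:10]: 28
[8:11]: 27
[9:12]: 41

Max: 41 at [1:4]


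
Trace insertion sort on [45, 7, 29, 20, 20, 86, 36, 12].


Initial: [45, 7, 29, 20, 20, 86, 36, 12]
Insert 7: [7, 45, 29, 20, 20, 86, 36, 12]
Insert 29: [7, 29, 45, 20, 20, 86, 36, 12]
Insert 20: [7, 20, 29, 45, 20, 86, 36, 12]
Insert 20: [7, 20, 20, 29, 45, 86, 36, 12]
Insert 86: [7, 20, 20, 29, 45, 86, 36, 12]
Insert 36: [7, 20, 20, 29, 36, 45, 86, 12]
Insert 12: [7, 12, 20, 20, 29, 36, 45, 86]

Sorted: [7, 12, 20, 20, 29, 36, 45, 86]


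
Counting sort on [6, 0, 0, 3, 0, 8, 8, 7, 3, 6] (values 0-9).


Input: [6, 0, 0, 3, 0, 8, 8, 7, 3, 6]
Counts: [3, 0, 0, 2, 0, 0, 2, 1, 2, 0]

Sorted: [0, 0, 0, 3, 3, 6, 6, 7, 8, 8]


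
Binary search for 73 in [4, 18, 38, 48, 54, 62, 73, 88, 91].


Step 1: lo=0, hi=8, mid=4, val=54
Step 2: lo=5, hi=8, mid=6, val=73

Found at index 6


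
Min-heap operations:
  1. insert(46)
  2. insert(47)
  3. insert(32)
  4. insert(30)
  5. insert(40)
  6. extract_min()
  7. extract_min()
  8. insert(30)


insert(46) -> [46]
insert(47) -> [46, 47]
insert(32) -> [32, 47, 46]
insert(30) -> [30, 32, 46, 47]
insert(40) -> [30, 32, 46, 47, 40]
extract_min()->30, [32, 40, 46, 47]
extract_min()->32, [40, 47, 46]
insert(30) -> [30, 40, 46, 47]

Final heap: [30, 40, 46, 47]


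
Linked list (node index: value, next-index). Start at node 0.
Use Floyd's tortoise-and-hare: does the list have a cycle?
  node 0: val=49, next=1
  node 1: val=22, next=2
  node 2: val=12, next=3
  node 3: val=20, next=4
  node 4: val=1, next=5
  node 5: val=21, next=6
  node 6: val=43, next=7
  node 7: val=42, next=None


Floyd's tortoise (slow, +1) and hare (fast, +2):
  init: slow=0, fast=0
  step 1: slow=1, fast=2
  step 2: slow=2, fast=4
  step 3: slow=3, fast=6
  step 4: fast 6->7->None, no cycle

Cycle: no


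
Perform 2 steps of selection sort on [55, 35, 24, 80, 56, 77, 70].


Initial: [55, 35, 24, 80, 56, 77, 70]
Step 1: min=24 at 2
  Swap: [24, 35, 55, 80, 56, 77, 70]
Step 2: min=35 at 1
  Swap: [24, 35, 55, 80, 56, 77, 70]

After 2 steps: [24, 35, 55, 80, 56, 77, 70]


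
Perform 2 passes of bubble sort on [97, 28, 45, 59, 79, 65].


Initial: [97, 28, 45, 59, 79, 65]
Pass 1: [28, 45, 59, 79, 65, 97] (5 swaps)
Pass 2: [28, 45, 59, 65, 79, 97] (1 swaps)

After 2 passes: [28, 45, 59, 65, 79, 97]


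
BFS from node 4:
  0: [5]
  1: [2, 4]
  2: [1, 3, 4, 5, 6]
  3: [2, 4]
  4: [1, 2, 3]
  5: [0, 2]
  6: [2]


Visit 4, enqueue [1, 2, 3]
Visit 1, enqueue []
Visit 2, enqueue [5, 6]
Visit 3, enqueue []
Visit 5, enqueue [0]
Visit 6, enqueue []
Visit 0, enqueue []

BFS order: [4, 1, 2, 3, 5, 6, 0]


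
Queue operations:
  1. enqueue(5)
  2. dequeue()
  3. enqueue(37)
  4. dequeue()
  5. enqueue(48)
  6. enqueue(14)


enqueue(5) -> [5]
dequeue()->5, []
enqueue(37) -> [37]
dequeue()->37, []
enqueue(48) -> [48]
enqueue(14) -> [48, 14]

Final queue: [48, 14]


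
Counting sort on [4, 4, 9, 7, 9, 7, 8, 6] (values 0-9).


Input: [4, 4, 9, 7, 9, 7, 8, 6]
Counts: [0, 0, 0, 0, 2, 0, 1, 2, 1, 2]

Sorted: [4, 4, 6, 7, 7, 8, 9, 9]


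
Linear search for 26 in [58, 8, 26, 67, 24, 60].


i=0: 58!=26
i=1: 8!=26
i=2: 26==26 found!

Found at 2, 3 comps


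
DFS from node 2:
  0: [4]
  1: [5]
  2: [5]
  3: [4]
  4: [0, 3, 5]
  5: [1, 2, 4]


Visit 2, push [5]
Visit 5, push [4, 1]
Visit 1, push []
Visit 4, push [3, 0]
Visit 0, push []
Visit 3, push []

DFS order: [2, 5, 1, 4, 0, 3]


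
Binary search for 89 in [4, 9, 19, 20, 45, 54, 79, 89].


Step 1: lo=0, hi=7, mid=3, val=20
Step 2: lo=4, hi=7, mid=5, val=54
Step 3: lo=6, hi=7, mid=6, val=79
Step 4: lo=7, hi=7, mid=7, val=89

Found at index 7


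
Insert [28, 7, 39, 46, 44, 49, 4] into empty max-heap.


Insert 28: [28]
Insert 7: [28, 7]
Insert 39: [39, 7, 28]
Insert 46: [46, 39, 28, 7]
Insert 44: [46, 44, 28, 7, 39]
Insert 49: [49, 44, 46, 7, 39, 28]
Insert 4: [49, 44, 46, 7, 39, 28, 4]

Final heap: [49, 44, 46, 7, 39, 28, 4]


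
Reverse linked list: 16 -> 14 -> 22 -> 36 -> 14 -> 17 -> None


Step 1: curr=16, set curr.next=prev(None) | reversed so far: 16
Step 2: curr=14, set curr.next=prev(16) | reversed so far: 14 -> 16
Step 3: curr=22, set curr.next=prev(14) | reversed so far: 22 -> 14 -> 16
Step 4: curr=36, set curr.next=prev(22) | reversed so far: 36 -> 22 -> 14 -> 16
Step 5: curr=14, set curr.next=prev(36) | reversed so far: 14 -> 36 -> 22 -> 14 -> 16
Step 6: curr=17, set curr.next=prev(14) | reversed so far: 17 -> 14 -> 36 -> 22 -> 14 -> 16

17 -> 14 -> 36 -> 22 -> 14 -> 16 -> None


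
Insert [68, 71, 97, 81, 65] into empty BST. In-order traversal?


Insert 68: root
Insert 71: R from 68
Insert 97: R from 68 -> R from 71
Insert 81: R from 68 -> R from 71 -> L from 97
Insert 65: L from 68

In-order: [65, 68, 71, 81, 97]


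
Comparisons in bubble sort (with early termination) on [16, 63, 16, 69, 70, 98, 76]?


Algorithm: bubble sort (with early termination)
Input: [16, 63, 16, 69, 70, 98, 76]
Sorted: [16, 16, 63, 69, 70, 76, 98]

11


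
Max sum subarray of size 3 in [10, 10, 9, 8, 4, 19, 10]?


[0:3]: 29
[1:4]: 27
[2:5]: 21
[3:6]: 31
[4:7]: 33

Max: 33 at [4:7]


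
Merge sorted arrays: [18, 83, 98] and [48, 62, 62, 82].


Take 18 from A
Take 48 from B
Take 62 from B
Take 62 from B
Take 82 from B

Merged: [18, 48, 62, 62, 82, 83, 98]


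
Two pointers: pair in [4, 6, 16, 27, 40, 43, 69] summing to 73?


lo=0(4)+hi=6(69)=73

Yes: 4+69=73


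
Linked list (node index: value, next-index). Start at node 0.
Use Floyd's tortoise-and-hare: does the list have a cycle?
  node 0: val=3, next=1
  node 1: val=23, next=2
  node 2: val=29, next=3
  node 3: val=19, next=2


Floyd's tortoise (slow, +1) and hare (fast, +2):
  init: slow=0, fast=0
  step 1: slow=1, fast=2
  step 2: slow=2, fast=2
  slow == fast at node 2: cycle detected

Cycle: yes


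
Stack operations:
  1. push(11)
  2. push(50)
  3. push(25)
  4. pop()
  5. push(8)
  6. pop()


push(11) -> [11]
push(50) -> [11, 50]
push(25) -> [11, 50, 25]
pop()->25, [11, 50]
push(8) -> [11, 50, 8]
pop()->8, [11, 50]

Final stack: [11, 50]


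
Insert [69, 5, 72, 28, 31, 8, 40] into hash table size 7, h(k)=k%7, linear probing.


Insert 69: h=6 -> slot 6
Insert 5: h=5 -> slot 5
Insert 72: h=2 -> slot 2
Insert 28: h=0 -> slot 0
Insert 31: h=3 -> slot 3
Insert 8: h=1 -> slot 1
Insert 40: h=5, 6 probes -> slot 4

Table: [28, 8, 72, 31, 40, 5, 69]


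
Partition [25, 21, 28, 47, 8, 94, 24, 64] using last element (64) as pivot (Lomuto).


Pivot: 64
  25 <= 64: advance i (no swap)
  21 <= 64: advance i (no swap)
  28 <= 64: advance i (no swap)
  47 <= 64: advance i (no swap)
  8 <= 64: advance i (no swap)
  24 <= 64: swap -> [25, 21, 28, 47, 8, 24, 94, 64]
Place pivot at 6: [25, 21, 28, 47, 8, 24, 64, 94]

Partitioned: [25, 21, 28, 47, 8, 24, 64, 94]


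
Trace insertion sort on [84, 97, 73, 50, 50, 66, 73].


Initial: [84, 97, 73, 50, 50, 66, 73]
Insert 97: [84, 97, 73, 50, 50, 66, 73]
Insert 73: [73, 84, 97, 50, 50, 66, 73]
Insert 50: [50, 73, 84, 97, 50, 66, 73]
Insert 50: [50, 50, 73, 84, 97, 66, 73]
Insert 66: [50, 50, 66, 73, 84, 97, 73]
Insert 73: [50, 50, 66, 73, 73, 84, 97]

Sorted: [50, 50, 66, 73, 73, 84, 97]


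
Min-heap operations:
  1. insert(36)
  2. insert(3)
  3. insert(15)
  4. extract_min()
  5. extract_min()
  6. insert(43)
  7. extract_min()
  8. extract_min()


insert(36) -> [36]
insert(3) -> [3, 36]
insert(15) -> [3, 36, 15]
extract_min()->3, [15, 36]
extract_min()->15, [36]
insert(43) -> [36, 43]
extract_min()->36, [43]
extract_min()->43, []

Final heap: []


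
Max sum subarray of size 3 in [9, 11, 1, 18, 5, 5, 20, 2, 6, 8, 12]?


[0:3]: 21
[1:4]: 30
[2:5]: 24
[3:6]: 28
[4:7]: 30
[5:8]: 27
[6:9]: 28
[7:10]: 16
[8:11]: 26

Max: 30 at [1:4]


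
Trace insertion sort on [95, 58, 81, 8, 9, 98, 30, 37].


Initial: [95, 58, 81, 8, 9, 98, 30, 37]
Insert 58: [58, 95, 81, 8, 9, 98, 30, 37]
Insert 81: [58, 81, 95, 8, 9, 98, 30, 37]
Insert 8: [8, 58, 81, 95, 9, 98, 30, 37]
Insert 9: [8, 9, 58, 81, 95, 98, 30, 37]
Insert 98: [8, 9, 58, 81, 95, 98, 30, 37]
Insert 30: [8, 9, 30, 58, 81, 95, 98, 37]
Insert 37: [8, 9, 30, 37, 58, 81, 95, 98]

Sorted: [8, 9, 30, 37, 58, 81, 95, 98]


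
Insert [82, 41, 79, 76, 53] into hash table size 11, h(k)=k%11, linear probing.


Insert 82: h=5 -> slot 5
Insert 41: h=8 -> slot 8
Insert 79: h=2 -> slot 2
Insert 76: h=10 -> slot 10
Insert 53: h=9 -> slot 9

Table: [None, None, 79, None, None, 82, None, None, 41, 53, 76]


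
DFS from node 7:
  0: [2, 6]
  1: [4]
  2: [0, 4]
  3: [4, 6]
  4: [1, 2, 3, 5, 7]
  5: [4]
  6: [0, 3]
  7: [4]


Visit 7, push [4]
Visit 4, push [5, 3, 2, 1]
Visit 1, push []
Visit 2, push [0]
Visit 0, push [6]
Visit 6, push [3]
Visit 3, push []
Visit 5, push []

DFS order: [7, 4, 1, 2, 0, 6, 3, 5]


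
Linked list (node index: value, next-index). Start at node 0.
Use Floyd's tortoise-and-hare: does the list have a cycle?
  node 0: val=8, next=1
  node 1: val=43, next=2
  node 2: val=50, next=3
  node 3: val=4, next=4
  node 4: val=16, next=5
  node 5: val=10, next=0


Floyd's tortoise (slow, +1) and hare (fast, +2):
  init: slow=0, fast=0
  step 1: slow=1, fast=2
  step 2: slow=2, fast=4
  step 3: slow=3, fast=0
  step 4: slow=4, fast=2
  step 5: slow=5, fast=4
  step 6: slow=0, fast=0
  slow == fast at node 0: cycle detected

Cycle: yes


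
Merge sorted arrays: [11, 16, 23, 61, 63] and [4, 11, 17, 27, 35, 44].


Take 4 from B
Take 11 from A
Take 11 from B
Take 16 from A
Take 17 from B
Take 23 from A
Take 27 from B
Take 35 from B
Take 44 from B

Merged: [4, 11, 11, 16, 17, 23, 27, 35, 44, 61, 63]


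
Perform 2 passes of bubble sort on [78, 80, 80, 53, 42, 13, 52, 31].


Initial: [78, 80, 80, 53, 42, 13, 52, 31]
Pass 1: [78, 80, 53, 42, 13, 52, 31, 80] (5 swaps)
Pass 2: [78, 53, 42, 13, 52, 31, 80, 80] (5 swaps)

After 2 passes: [78, 53, 42, 13, 52, 31, 80, 80]


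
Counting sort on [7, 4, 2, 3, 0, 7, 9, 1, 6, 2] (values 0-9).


Input: [7, 4, 2, 3, 0, 7, 9, 1, 6, 2]
Counts: [1, 1, 2, 1, 1, 0, 1, 2, 0, 1]

Sorted: [0, 1, 2, 2, 3, 4, 6, 7, 7, 9]


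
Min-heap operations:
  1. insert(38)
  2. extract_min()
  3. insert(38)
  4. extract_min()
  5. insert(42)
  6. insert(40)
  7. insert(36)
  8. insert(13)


insert(38) -> [38]
extract_min()->38, []
insert(38) -> [38]
extract_min()->38, []
insert(42) -> [42]
insert(40) -> [40, 42]
insert(36) -> [36, 42, 40]
insert(13) -> [13, 36, 40, 42]

Final heap: [13, 36, 40, 42]


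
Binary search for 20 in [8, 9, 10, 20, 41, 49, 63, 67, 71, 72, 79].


Step 1: lo=0, hi=10, mid=5, val=49
Step 2: lo=0, hi=4, mid=2, val=10
Step 3: lo=3, hi=4, mid=3, val=20

Found at index 3


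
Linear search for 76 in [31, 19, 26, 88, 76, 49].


i=0: 31!=76
i=1: 19!=76
i=2: 26!=76
i=3: 88!=76
i=4: 76==76 found!

Found at 4, 5 comps


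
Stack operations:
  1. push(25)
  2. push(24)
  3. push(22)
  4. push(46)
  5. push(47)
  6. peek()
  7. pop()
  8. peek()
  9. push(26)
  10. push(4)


push(25) -> [25]
push(24) -> [25, 24]
push(22) -> [25, 24, 22]
push(46) -> [25, 24, 22, 46]
push(47) -> [25, 24, 22, 46, 47]
peek()->47
pop()->47, [25, 24, 22, 46]
peek()->46
push(26) -> [25, 24, 22, 46, 26]
push(4) -> [25, 24, 22, 46, 26, 4]

Final stack: [25, 24, 22, 46, 26, 4]


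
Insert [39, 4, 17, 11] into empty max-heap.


Insert 39: [39]
Insert 4: [39, 4]
Insert 17: [39, 4, 17]
Insert 11: [39, 11, 17, 4]

Final heap: [39, 11, 17, 4]


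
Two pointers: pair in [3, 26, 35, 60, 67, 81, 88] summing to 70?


lo=0(3)+hi=6(88)=91
lo=0(3)+hi=5(81)=84
lo=0(3)+hi=4(67)=70

Yes: 3+67=70


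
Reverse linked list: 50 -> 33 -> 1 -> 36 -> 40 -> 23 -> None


Step 1: curr=50, set curr.next=prev(None) | reversed so far: 50
Step 2: curr=33, set curr.next=prev(50) | reversed so far: 33 -> 50
Step 3: curr=1, set curr.next=prev(33) | reversed so far: 1 -> 33 -> 50
Step 4: curr=36, set curr.next=prev(1) | reversed so far: 36 -> 1 -> 33 -> 50
Step 5: curr=40, set curr.next=prev(36) | reversed so far: 40 -> 36 -> 1 -> 33 -> 50
Step 6: curr=23, set curr.next=prev(40) | reversed so far: 23 -> 40 -> 36 -> 1 -> 33 -> 50

23 -> 40 -> 36 -> 1 -> 33 -> 50 -> None


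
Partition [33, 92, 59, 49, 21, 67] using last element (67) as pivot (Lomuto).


Pivot: 67
  33 <= 67: advance i (no swap)
  59 <= 67: swap -> [33, 59, 92, 49, 21, 67]
  49 <= 67: swap -> [33, 59, 49, 92, 21, 67]
  21 <= 67: swap -> [33, 59, 49, 21, 92, 67]
Place pivot at 4: [33, 59, 49, 21, 67, 92]

Partitioned: [33, 59, 49, 21, 67, 92]


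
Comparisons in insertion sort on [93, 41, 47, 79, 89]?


Algorithm: insertion sort
Input: [93, 41, 47, 79, 89]
Sorted: [41, 47, 79, 89, 93]

7


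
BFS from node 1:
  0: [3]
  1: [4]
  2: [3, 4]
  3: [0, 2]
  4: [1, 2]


Visit 1, enqueue [4]
Visit 4, enqueue [2]
Visit 2, enqueue [3]
Visit 3, enqueue [0]
Visit 0, enqueue []

BFS order: [1, 4, 2, 3, 0]


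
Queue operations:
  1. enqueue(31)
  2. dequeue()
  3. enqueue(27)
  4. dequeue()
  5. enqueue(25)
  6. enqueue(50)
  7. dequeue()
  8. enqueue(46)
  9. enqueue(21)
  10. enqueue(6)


enqueue(31) -> [31]
dequeue()->31, []
enqueue(27) -> [27]
dequeue()->27, []
enqueue(25) -> [25]
enqueue(50) -> [25, 50]
dequeue()->25, [50]
enqueue(46) -> [50, 46]
enqueue(21) -> [50, 46, 21]
enqueue(6) -> [50, 46, 21, 6]

Final queue: [50, 46, 21, 6]


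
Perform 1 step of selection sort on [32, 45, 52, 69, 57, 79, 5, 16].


Initial: [32, 45, 52, 69, 57, 79, 5, 16]
Step 1: min=5 at 6
  Swap: [5, 45, 52, 69, 57, 79, 32, 16]

After 1 step: [5, 45, 52, 69, 57, 79, 32, 16]


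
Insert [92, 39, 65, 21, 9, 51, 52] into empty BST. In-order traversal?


Insert 92: root
Insert 39: L from 92
Insert 65: L from 92 -> R from 39
Insert 21: L from 92 -> L from 39
Insert 9: L from 92 -> L from 39 -> L from 21
Insert 51: L from 92 -> R from 39 -> L from 65
Insert 52: L from 92 -> R from 39 -> L from 65 -> R from 51

In-order: [9, 21, 39, 51, 52, 65, 92]


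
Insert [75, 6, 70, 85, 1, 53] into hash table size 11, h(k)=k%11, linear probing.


Insert 75: h=9 -> slot 9
Insert 6: h=6 -> slot 6
Insert 70: h=4 -> slot 4
Insert 85: h=8 -> slot 8
Insert 1: h=1 -> slot 1
Insert 53: h=9, 1 probes -> slot 10

Table: [None, 1, None, None, 70, None, 6, None, 85, 75, 53]


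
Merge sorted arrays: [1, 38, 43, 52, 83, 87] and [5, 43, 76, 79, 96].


Take 1 from A
Take 5 from B
Take 38 from A
Take 43 from A
Take 43 from B
Take 52 from A
Take 76 from B
Take 79 from B
Take 83 from A
Take 87 from A

Merged: [1, 5, 38, 43, 43, 52, 76, 79, 83, 87, 96]


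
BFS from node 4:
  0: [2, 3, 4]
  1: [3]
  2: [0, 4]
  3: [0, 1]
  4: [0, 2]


Visit 4, enqueue [0, 2]
Visit 0, enqueue [3]
Visit 2, enqueue []
Visit 3, enqueue [1]
Visit 1, enqueue []

BFS order: [4, 0, 2, 3, 1]


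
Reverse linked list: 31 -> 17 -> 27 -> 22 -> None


Step 1: curr=31, set curr.next=prev(None) | reversed so far: 31
Step 2: curr=17, set curr.next=prev(31) | reversed so far: 17 -> 31
Step 3: curr=27, set curr.next=prev(17) | reversed so far: 27 -> 17 -> 31
Step 4: curr=22, set curr.next=prev(27) | reversed so far: 22 -> 27 -> 17 -> 31

22 -> 27 -> 17 -> 31 -> None


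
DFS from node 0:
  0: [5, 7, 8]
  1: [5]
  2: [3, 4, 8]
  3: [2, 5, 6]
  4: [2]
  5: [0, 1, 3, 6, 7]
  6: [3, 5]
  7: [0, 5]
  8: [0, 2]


Visit 0, push [8, 7, 5]
Visit 5, push [7, 6, 3, 1]
Visit 1, push []
Visit 3, push [6, 2]
Visit 2, push [8, 4]
Visit 4, push []
Visit 8, push []
Visit 6, push []
Visit 7, push []

DFS order: [0, 5, 1, 3, 2, 4, 8, 6, 7]


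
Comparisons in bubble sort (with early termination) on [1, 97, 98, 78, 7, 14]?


Algorithm: bubble sort (with early termination)
Input: [1, 97, 98, 78, 7, 14]
Sorted: [1, 7, 14, 78, 97, 98]

14


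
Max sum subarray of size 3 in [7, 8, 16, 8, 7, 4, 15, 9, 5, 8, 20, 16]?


[0:3]: 31
[1:4]: 32
[2:5]: 31
[3:6]: 19
[4:7]: 26
[5:8]: 28
[6:9]: 29
[7:10]: 22
[8:11]: 33
[9:12]: 44

Max: 44 at [9:12]


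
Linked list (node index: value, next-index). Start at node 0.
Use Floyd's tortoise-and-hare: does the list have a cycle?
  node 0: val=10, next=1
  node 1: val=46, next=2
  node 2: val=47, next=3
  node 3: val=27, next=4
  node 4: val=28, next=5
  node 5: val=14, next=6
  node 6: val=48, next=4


Floyd's tortoise (slow, +1) and hare (fast, +2):
  init: slow=0, fast=0
  step 1: slow=1, fast=2
  step 2: slow=2, fast=4
  step 3: slow=3, fast=6
  step 4: slow=4, fast=5
  step 5: slow=5, fast=4
  step 6: slow=6, fast=6
  slow == fast at node 6: cycle detected

Cycle: yes


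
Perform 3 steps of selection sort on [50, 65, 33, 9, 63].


Initial: [50, 65, 33, 9, 63]
Step 1: min=9 at 3
  Swap: [9, 65, 33, 50, 63]
Step 2: min=33 at 2
  Swap: [9, 33, 65, 50, 63]
Step 3: min=50 at 3
  Swap: [9, 33, 50, 65, 63]

After 3 steps: [9, 33, 50, 65, 63]


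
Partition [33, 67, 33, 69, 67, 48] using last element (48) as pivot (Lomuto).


Pivot: 48
  33 <= 48: advance i (no swap)
  33 <= 48: swap -> [33, 33, 67, 69, 67, 48]
Place pivot at 2: [33, 33, 48, 69, 67, 67]

Partitioned: [33, 33, 48, 69, 67, 67]


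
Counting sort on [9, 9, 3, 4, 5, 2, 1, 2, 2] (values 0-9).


Input: [9, 9, 3, 4, 5, 2, 1, 2, 2]
Counts: [0, 1, 3, 1, 1, 1, 0, 0, 0, 2]

Sorted: [1, 2, 2, 2, 3, 4, 5, 9, 9]


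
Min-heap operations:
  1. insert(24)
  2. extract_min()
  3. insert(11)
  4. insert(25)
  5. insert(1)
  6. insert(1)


insert(24) -> [24]
extract_min()->24, []
insert(11) -> [11]
insert(25) -> [11, 25]
insert(1) -> [1, 25, 11]
insert(1) -> [1, 1, 11, 25]

Final heap: [1, 1, 11, 25]


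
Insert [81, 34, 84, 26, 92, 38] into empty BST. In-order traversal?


Insert 81: root
Insert 34: L from 81
Insert 84: R from 81
Insert 26: L from 81 -> L from 34
Insert 92: R from 81 -> R from 84
Insert 38: L from 81 -> R from 34

In-order: [26, 34, 38, 81, 84, 92]


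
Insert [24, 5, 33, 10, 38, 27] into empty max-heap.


Insert 24: [24]
Insert 5: [24, 5]
Insert 33: [33, 5, 24]
Insert 10: [33, 10, 24, 5]
Insert 38: [38, 33, 24, 5, 10]
Insert 27: [38, 33, 27, 5, 10, 24]

Final heap: [38, 33, 27, 5, 10, 24]


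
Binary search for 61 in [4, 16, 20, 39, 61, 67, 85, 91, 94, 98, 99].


Step 1: lo=0, hi=10, mid=5, val=67
Step 2: lo=0, hi=4, mid=2, val=20
Step 3: lo=3, hi=4, mid=3, val=39
Step 4: lo=4, hi=4, mid=4, val=61

Found at index 4


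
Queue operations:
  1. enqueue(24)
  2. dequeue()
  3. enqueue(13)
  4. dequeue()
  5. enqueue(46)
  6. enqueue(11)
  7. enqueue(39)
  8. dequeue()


enqueue(24) -> [24]
dequeue()->24, []
enqueue(13) -> [13]
dequeue()->13, []
enqueue(46) -> [46]
enqueue(11) -> [46, 11]
enqueue(39) -> [46, 11, 39]
dequeue()->46, [11, 39]

Final queue: [11, 39]


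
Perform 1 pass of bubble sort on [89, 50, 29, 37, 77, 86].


Initial: [89, 50, 29, 37, 77, 86]
Pass 1: [50, 29, 37, 77, 86, 89] (5 swaps)

After 1 pass: [50, 29, 37, 77, 86, 89]


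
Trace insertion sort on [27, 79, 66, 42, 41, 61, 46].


Initial: [27, 79, 66, 42, 41, 61, 46]
Insert 79: [27, 79, 66, 42, 41, 61, 46]
Insert 66: [27, 66, 79, 42, 41, 61, 46]
Insert 42: [27, 42, 66, 79, 41, 61, 46]
Insert 41: [27, 41, 42, 66, 79, 61, 46]
Insert 61: [27, 41, 42, 61, 66, 79, 46]
Insert 46: [27, 41, 42, 46, 61, 66, 79]

Sorted: [27, 41, 42, 46, 61, 66, 79]


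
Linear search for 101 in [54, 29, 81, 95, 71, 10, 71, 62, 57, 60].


i=0: 54!=101
i=1: 29!=101
i=2: 81!=101
i=3: 95!=101
i=4: 71!=101
i=5: 10!=101
i=6: 71!=101
i=7: 62!=101
i=8: 57!=101
i=9: 60!=101

Not found, 10 comps


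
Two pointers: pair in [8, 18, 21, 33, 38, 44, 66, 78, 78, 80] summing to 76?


lo=0(8)+hi=9(80)=88
lo=0(8)+hi=8(78)=86
lo=0(8)+hi=7(78)=86
lo=0(8)+hi=6(66)=74
lo=1(18)+hi=6(66)=84
lo=1(18)+hi=5(44)=62
lo=2(21)+hi=5(44)=65
lo=3(33)+hi=5(44)=77
lo=3(33)+hi=4(38)=71

No pair found


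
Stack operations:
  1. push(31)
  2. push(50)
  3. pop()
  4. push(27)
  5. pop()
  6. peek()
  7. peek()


push(31) -> [31]
push(50) -> [31, 50]
pop()->50, [31]
push(27) -> [31, 27]
pop()->27, [31]
peek()->31
peek()->31

Final stack: [31]


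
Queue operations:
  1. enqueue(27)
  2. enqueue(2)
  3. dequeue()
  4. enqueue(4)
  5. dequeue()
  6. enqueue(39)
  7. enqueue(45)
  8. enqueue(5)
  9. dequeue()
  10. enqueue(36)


enqueue(27) -> [27]
enqueue(2) -> [27, 2]
dequeue()->27, [2]
enqueue(4) -> [2, 4]
dequeue()->2, [4]
enqueue(39) -> [4, 39]
enqueue(45) -> [4, 39, 45]
enqueue(5) -> [4, 39, 45, 5]
dequeue()->4, [39, 45, 5]
enqueue(36) -> [39, 45, 5, 36]

Final queue: [39, 45, 5, 36]


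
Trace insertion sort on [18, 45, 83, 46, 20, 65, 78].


Initial: [18, 45, 83, 46, 20, 65, 78]
Insert 45: [18, 45, 83, 46, 20, 65, 78]
Insert 83: [18, 45, 83, 46, 20, 65, 78]
Insert 46: [18, 45, 46, 83, 20, 65, 78]
Insert 20: [18, 20, 45, 46, 83, 65, 78]
Insert 65: [18, 20, 45, 46, 65, 83, 78]
Insert 78: [18, 20, 45, 46, 65, 78, 83]

Sorted: [18, 20, 45, 46, 65, 78, 83]
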